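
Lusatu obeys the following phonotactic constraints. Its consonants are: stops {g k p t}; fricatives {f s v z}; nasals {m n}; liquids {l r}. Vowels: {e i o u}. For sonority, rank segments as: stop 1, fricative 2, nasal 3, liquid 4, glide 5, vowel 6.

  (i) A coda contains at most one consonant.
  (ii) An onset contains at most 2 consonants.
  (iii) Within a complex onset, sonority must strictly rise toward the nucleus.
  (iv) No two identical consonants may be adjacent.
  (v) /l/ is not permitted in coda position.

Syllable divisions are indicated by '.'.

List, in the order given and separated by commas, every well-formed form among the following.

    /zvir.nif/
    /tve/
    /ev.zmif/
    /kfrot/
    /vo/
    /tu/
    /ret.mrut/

/zvir.nif/ — violates constraint (iii): syllable 1 onset /zv/: /z/ (fricative, 2) → /v/ (fricative, 2) does not rise → ill-formed
/tve/ — σ1 onset /tv/ (1→2 rises), coda /∅/ ok → well-formed
/ev.zmif/ — σ1 onset /∅/, coda /v/ ok; σ2 onset /zm/ (2→3 rises), coda /f/ ok → well-formed
/kfrot/ — violates constraint (ii): syllable 1 onset /kfr/ has 3 consonants (> 2) → ill-formed
/vo/ — σ1 onset /v/, coda /∅/ ok → well-formed
/tu/ — σ1 onset /t/, coda /∅/ ok → well-formed
/ret.mrut/ — σ1 onset /r/, coda /t/ ok; σ2 onset /mr/ (3→4 rises), coda /t/ ok → well-formed

/tve/, /ev.zmif/, /vo/, /tu/, /ret.mrut/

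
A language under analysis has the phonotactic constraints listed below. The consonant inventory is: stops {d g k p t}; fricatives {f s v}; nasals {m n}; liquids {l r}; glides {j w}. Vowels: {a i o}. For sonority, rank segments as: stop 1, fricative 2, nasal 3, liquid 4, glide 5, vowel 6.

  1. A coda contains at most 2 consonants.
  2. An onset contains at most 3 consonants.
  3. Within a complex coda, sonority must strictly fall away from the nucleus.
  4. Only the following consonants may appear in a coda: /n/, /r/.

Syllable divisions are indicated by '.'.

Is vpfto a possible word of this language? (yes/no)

no

vpfto — violates constraint 2: syllable 1 onset /vpft/ has 4 consonants (> 3) → illicit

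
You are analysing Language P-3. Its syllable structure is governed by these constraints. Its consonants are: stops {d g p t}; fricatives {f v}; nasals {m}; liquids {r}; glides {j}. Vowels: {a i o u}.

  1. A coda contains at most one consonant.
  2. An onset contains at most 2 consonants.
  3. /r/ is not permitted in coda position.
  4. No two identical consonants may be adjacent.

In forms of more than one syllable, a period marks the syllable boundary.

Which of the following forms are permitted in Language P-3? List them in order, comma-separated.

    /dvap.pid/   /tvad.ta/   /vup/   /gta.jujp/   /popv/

/tvad.ta/, /vup/

/dvap.pid/ — violates constraint 4: adjacent identical consonants /pp/ → not permitted
/tvad.ta/ — σ1 onset /tv/ (2C), coda /d/ ok; σ2 onset /t/, coda /∅/ ok → permitted
/vup/ — σ1 onset /v/, coda /p/ ok → permitted
/gta.jujp/ — violates constraint 1: syllable 2 coda /jp/ has 2 consonants (> 1) → not permitted
/popv/ — violates constraint 1: syllable 1 coda /pv/ has 2 consonants (> 1) → not permitted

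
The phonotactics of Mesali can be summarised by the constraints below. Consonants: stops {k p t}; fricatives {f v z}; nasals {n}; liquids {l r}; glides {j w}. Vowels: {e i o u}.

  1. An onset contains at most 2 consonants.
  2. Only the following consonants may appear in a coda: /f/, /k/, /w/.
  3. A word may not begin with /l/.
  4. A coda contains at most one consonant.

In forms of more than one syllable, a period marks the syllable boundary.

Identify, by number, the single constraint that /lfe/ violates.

3

/lfe/: word begins with /l/.
This is a violation of constraint 3: "A word may not begin with /l/."
The remaining constraints (1, 2, 4) are satisfied.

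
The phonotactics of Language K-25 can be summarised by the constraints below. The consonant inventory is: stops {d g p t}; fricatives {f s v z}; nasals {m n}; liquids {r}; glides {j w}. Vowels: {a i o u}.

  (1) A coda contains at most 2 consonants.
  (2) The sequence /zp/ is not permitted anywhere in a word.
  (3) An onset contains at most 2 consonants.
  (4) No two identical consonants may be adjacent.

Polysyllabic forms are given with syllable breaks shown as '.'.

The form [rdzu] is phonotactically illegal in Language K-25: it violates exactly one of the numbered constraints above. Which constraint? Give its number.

[rdzu]: syllable 1 onset /rdz/ has 3 consonants (> 2).
This is a violation of constraint 3: "An onset contains at most 2 consonants."
The remaining constraints (1, 2, 4) are satisfied.

3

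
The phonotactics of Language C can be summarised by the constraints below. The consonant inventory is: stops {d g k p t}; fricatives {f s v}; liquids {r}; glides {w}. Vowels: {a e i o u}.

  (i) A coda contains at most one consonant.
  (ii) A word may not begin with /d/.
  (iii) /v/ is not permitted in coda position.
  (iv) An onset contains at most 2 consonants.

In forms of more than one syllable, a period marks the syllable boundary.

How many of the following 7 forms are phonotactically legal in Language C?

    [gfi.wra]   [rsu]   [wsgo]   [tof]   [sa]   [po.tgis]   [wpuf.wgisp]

5

[gfi.wra] — σ1 onset /gf/ (2C), coda /∅/ ok; σ2 onset /wr/ (2C), coda /∅/ ok → phonotactically legal
[rsu] — σ1 onset /rs/ (2C), coda /∅/ ok → phonotactically legal
[wsgo] — violates constraint (iv): syllable 1 onset /wsg/ has 3 consonants (> 2) → phonotactically illegal
[tof] — σ1 onset /t/, coda /f/ ok → phonotactically legal
[sa] — σ1 onset /s/, coda /∅/ ok → phonotactically legal
[po.tgis] — σ1 onset /p/, coda /∅/ ok; σ2 onset /tg/ (2C), coda /s/ ok → phonotactically legal
[wpuf.wgisp] — violates constraint (i): syllable 2 coda /sp/ has 2 consonants (> 1) → phonotactically illegal
Phonotactically legal: [gfi.wra], [rsu], [tof], [sa], [po.tgis] → 5.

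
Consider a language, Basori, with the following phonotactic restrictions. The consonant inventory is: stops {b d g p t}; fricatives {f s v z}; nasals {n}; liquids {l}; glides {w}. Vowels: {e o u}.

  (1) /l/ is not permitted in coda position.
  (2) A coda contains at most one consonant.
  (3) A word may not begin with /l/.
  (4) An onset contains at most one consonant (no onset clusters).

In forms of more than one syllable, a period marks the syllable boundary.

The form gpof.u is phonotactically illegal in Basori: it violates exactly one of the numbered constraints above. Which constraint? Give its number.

gpof.u: syllable 1 onset /gp/ has 2 consonants (> 1).
This is a violation of constraint 4: "An onset contains at most one consonant (no onset clusters)."
The remaining constraints (1, 2, 3) are satisfied.

4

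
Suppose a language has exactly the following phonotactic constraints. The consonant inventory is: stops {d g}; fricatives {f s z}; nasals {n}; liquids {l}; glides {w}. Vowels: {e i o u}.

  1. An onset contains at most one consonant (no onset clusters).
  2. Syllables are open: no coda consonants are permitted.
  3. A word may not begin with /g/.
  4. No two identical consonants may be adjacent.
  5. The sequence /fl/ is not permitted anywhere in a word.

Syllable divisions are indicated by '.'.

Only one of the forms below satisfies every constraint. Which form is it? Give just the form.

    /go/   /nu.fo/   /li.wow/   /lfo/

/nu.fo/

/go/ — violates constraint 3: word begins with /g/ → ill-formed
/nu.fo/ — σ1 onset /n/, coda /∅/ ok; σ2 onset /f/, coda /∅/ ok → well-formed
/li.wow/ — violates constraint 2: syllable 2 coda /w/ has 1 consonant (> 0) → ill-formed
/lfo/ — violates constraint 1: syllable 1 onset /lf/ has 2 consonants (> 1) → ill-formed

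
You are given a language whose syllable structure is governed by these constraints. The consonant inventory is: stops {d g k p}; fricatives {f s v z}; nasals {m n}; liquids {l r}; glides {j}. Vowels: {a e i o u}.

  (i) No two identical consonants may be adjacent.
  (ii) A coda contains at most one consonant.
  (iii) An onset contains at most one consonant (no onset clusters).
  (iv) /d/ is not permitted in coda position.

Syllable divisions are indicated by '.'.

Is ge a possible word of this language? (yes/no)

yes

ge — σ1 onset /g/, coda /∅/ ok → licit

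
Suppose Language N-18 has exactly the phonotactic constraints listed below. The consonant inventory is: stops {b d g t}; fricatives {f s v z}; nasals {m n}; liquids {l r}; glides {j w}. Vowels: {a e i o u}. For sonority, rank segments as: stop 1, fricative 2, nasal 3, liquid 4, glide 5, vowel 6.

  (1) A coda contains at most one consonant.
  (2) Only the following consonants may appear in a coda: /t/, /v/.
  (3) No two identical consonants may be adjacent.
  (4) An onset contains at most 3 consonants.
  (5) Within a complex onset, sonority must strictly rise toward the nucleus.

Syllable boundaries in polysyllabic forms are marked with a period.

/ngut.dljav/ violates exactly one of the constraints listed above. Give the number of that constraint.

/ngut.dljav/: syllable 1 onset /ng/: /n/ (nasal, 3) → /g/ (stop, 1) does not rise.
This is a violation of constraint 5: "Within a complex onset, sonority must strictly rise toward the nucleus."
The remaining constraints (1, 2, 3, 4) are satisfied.

5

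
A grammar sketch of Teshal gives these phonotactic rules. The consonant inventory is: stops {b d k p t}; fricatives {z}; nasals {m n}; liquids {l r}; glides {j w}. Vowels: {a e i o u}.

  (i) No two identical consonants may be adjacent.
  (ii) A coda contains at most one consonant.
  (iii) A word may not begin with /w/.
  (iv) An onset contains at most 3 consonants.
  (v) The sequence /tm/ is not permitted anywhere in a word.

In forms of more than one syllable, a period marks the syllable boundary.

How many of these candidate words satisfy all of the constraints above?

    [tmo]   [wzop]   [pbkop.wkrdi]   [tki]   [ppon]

1

[tmo] — violates constraint (v): contains banned sequence /tm/ → illicit
[wzop] — violates constraint (iii): word begins with /w/ → illicit
[pbkop.wkrdi] — violates constraint (iv): syllable 2 onset /wkrd/ has 4 consonants (> 3) → illicit
[tki] — σ1 onset /tk/ (2C), coda /∅/ ok → licit
[ppon] — violates constraint (i): adjacent identical consonants /pp/ → illicit
Licit: [tki] → 1.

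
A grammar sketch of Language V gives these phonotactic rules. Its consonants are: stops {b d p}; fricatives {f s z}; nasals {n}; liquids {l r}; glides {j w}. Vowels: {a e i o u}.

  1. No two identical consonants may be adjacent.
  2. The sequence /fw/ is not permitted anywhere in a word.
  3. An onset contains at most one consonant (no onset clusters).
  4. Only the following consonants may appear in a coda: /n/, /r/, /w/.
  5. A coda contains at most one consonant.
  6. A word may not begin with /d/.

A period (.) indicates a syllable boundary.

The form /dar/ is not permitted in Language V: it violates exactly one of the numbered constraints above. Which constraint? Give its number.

/dar/: word begins with /d/.
This is a violation of constraint 6: "A word may not begin with /d/."
The remaining constraints (1, 2, 3, 4, 5) are satisfied.

6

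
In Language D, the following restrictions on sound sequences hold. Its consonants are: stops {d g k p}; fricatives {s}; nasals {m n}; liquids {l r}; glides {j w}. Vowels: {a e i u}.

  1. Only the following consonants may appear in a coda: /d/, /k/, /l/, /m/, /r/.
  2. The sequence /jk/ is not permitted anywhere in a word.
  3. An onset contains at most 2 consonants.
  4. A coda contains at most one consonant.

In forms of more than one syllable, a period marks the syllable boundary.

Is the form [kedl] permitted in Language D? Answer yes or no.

no

[kedl] — violates constraint 4: syllable 1 coda /dl/ has 2 consonants (> 1) → not permitted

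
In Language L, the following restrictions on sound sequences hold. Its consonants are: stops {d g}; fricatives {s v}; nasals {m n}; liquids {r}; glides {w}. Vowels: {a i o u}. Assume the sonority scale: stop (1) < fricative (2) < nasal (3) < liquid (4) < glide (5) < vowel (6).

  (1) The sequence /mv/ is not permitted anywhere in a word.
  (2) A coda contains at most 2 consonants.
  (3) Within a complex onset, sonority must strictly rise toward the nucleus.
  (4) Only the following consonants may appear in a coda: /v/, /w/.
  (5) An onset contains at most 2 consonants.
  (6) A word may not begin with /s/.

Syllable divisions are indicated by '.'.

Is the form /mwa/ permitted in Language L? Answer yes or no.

/mwa/ — σ1 onset /mw/ (3→5 rises), coda /∅/ ok → permitted

yes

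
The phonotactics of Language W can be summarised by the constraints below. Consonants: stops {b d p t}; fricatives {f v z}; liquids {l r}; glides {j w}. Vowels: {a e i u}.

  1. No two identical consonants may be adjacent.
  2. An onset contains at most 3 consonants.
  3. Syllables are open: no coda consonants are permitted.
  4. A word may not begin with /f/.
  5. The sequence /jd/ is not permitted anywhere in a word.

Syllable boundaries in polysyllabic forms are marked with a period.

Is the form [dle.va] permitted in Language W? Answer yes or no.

[dle.va] — σ1 onset /dl/ (2C), coda /∅/ ok; σ2 onset /v/, coda /∅/ ok → permitted

yes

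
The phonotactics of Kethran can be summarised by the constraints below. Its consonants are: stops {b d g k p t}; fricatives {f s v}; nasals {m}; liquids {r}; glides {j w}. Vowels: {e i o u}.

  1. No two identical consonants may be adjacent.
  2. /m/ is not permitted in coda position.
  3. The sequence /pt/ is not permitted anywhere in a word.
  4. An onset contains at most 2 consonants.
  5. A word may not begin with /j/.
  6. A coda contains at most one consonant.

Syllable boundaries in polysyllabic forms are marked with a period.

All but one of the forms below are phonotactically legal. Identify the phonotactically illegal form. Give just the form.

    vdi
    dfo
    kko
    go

kko

vdi — σ1 onset /vd/ (2C), coda /∅/ ok → phonotactically legal
dfo — σ1 onset /df/ (2C), coda /∅/ ok → phonotactically legal
kko — violates constraint 1: adjacent identical consonants /kk/ → phonotactically illegal
go — σ1 onset /g/, coda /∅/ ok → phonotactically legal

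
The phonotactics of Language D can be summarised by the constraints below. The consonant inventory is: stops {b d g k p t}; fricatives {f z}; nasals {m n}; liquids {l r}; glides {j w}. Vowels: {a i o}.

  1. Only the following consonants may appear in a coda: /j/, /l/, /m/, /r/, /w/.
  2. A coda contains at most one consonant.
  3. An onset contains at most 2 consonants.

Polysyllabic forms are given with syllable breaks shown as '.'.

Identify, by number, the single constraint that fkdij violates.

3

fkdij: syllable 1 onset /fkd/ has 3 consonants (> 2).
This is a violation of constraint 3: "An onset contains at most 2 consonants."
The remaining constraints (1, 2) are satisfied.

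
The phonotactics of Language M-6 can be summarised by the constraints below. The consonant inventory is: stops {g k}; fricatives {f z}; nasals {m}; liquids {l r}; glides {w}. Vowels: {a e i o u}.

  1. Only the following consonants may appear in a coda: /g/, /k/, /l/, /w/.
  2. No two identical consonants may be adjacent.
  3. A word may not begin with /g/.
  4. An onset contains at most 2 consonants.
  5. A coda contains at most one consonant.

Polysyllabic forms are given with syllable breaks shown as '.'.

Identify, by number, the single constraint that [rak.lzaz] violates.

1

[rak.lzaz]: syllable 2 coda contains /z/, which is not a licensed coda consonant.
This is a violation of constraint 1: "Only the following consonants may appear in a coda: /g/, /k/, /l/, /w/."
The remaining constraints (2, 3, 4, 5) are satisfied.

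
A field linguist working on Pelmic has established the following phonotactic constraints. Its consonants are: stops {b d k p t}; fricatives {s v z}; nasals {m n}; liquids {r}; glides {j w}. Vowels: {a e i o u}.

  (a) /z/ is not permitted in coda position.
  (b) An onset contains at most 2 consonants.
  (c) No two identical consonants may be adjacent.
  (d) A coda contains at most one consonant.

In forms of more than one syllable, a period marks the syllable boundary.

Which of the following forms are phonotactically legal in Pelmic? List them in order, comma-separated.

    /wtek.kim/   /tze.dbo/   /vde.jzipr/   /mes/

/wtek.kim/ — violates constraint (c): adjacent identical consonants /kk/ → phonotactically illegal
/tze.dbo/ — σ1 onset /tz/ (2C), coda /∅/ ok; σ2 onset /db/ (2C), coda /∅/ ok → phonotactically legal
/vde.jzipr/ — violates constraint (d): syllable 2 coda /pr/ has 2 consonants (> 1) → phonotactically illegal
/mes/ — σ1 onset /m/, coda /s/ ok → phonotactically legal

/tze.dbo/, /mes/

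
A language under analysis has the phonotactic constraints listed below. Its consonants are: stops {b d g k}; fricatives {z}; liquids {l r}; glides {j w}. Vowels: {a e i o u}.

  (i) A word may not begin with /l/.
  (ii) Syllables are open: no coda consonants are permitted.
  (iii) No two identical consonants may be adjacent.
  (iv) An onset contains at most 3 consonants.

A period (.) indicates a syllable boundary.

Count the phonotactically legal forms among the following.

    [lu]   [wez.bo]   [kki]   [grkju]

[lu] — violates constraint (i): word begins with /l/ → phonotactically illegal
[wez.bo] — violates constraint (ii): syllable 1 coda /z/ has 1 consonant (> 0) → phonotactically illegal
[kki] — violates constraint (iii): adjacent identical consonants /kk/ → phonotactically illegal
[grkju] — violates constraint (iv): syllable 1 onset /grkj/ has 4 consonants (> 3) → phonotactically illegal
No form is phonotactically legal → 0.

0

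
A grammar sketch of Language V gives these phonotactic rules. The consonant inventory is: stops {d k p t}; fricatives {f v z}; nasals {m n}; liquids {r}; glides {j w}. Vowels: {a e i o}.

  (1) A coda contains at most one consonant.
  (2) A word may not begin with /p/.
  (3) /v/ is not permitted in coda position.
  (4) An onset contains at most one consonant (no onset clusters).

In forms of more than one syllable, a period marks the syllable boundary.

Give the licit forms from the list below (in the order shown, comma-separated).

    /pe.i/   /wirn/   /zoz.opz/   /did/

/did/

/pe.i/ — violates constraint 2: word begins with /p/ → illicit
/wirn/ — violates constraint 1: syllable 1 coda /rn/ has 2 consonants (> 1) → illicit
/zoz.opz/ — violates constraint 1: syllable 2 coda /pz/ has 2 consonants (> 1) → illicit
/did/ — σ1 onset /d/, coda /d/ ok → licit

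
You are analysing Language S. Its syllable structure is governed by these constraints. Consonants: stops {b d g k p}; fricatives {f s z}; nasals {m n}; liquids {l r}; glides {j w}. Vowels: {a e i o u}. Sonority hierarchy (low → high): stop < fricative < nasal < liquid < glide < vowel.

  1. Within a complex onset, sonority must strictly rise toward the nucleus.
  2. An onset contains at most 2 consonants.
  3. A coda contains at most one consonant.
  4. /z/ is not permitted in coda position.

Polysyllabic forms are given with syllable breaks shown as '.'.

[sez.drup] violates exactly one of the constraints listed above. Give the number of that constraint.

[sez.drup]: syllable 1 coda contains /z/.
This is a violation of constraint 4: "/z/ is not permitted in coda position."
The remaining constraints (1, 2, 3) are satisfied.

4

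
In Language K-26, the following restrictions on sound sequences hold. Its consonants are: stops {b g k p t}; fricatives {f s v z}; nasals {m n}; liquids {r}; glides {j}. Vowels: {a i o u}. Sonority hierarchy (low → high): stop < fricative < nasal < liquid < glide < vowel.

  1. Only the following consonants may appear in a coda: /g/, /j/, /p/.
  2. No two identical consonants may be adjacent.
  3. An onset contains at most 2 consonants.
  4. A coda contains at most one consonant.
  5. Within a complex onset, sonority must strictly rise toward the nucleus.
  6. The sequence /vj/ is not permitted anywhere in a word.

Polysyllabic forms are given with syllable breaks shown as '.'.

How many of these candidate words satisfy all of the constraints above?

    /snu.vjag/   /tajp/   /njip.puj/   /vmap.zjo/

1

/snu.vjag/ — violates constraint 6: contains banned sequence /vj/ → not permitted
/tajp/ — violates constraint 4: syllable 1 coda /jp/ has 2 consonants (> 1) → not permitted
/njip.puj/ — violates constraint 2: adjacent identical consonants /pp/ → not permitted
/vmap.zjo/ — σ1 onset /vm/ (2→3 rises), coda /p/ ok; σ2 onset /zj/ (2→5 rises), coda /∅/ ok → permitted
Permitted: /vmap.zjo/ → 1.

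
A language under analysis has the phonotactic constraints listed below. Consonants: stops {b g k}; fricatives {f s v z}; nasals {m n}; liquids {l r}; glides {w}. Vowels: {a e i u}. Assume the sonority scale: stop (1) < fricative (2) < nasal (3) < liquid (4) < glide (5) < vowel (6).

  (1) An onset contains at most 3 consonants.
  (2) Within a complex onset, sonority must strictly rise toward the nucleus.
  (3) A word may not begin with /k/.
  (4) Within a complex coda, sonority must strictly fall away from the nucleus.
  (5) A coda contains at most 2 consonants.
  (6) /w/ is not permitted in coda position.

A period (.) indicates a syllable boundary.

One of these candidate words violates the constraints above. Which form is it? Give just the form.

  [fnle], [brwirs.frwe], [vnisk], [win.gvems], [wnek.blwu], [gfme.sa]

[fnle] — σ1 onset /fnl/ (2→3→4 rises), coda /∅/ ok → well-formed
[brwirs.frwe] — σ1 onset /brw/ (1→4→5 rises), coda /rs/ (4→2 falls) ok; σ2 onset /frw/ (2→4→5 rises), coda /∅/ ok → well-formed
[vnisk] — σ1 onset /vn/ (2→3 rises), coda /sk/ (2→1 falls) ok → well-formed
[win.gvems] — σ1 onset /w/, coda /n/ ok; σ2 onset /gv/ (1→2 rises), coda /ms/ (3→2 falls) ok → well-formed
[wnek.blwu] — violates constraint 2: syllable 1 onset /wn/: /w/ (glide, 5) → /n/ (nasal, 3) does not rise → ill-formed
[gfme.sa] — σ1 onset /gfm/ (1→2→3 rises), coda /∅/ ok; σ2 onset /s/, coda /∅/ ok → well-formed

[wnek.blwu]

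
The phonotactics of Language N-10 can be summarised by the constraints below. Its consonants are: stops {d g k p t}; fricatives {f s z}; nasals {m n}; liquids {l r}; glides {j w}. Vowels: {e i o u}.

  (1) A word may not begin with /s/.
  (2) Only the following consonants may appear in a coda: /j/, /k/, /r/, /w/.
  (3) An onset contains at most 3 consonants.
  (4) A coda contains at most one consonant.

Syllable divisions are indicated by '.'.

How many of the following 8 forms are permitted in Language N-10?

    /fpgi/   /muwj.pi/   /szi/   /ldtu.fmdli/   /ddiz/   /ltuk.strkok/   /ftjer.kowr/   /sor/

/fpgi/ — σ1 onset /fpg/ (3C), coda /∅/ ok → permitted
/muwj.pi/ — violates constraint 4: syllable 1 coda /wj/ has 2 consonants (> 1) → not permitted
/szi/ — violates constraint 1: word begins with /s/ → not permitted
/ldtu.fmdli/ — violates constraint 3: syllable 2 onset /fmdl/ has 4 consonants (> 3) → not permitted
/ddiz/ — violates constraint 2: syllable 1 coda contains /z/, which is not a licensed coda consonant → not permitted
/ltuk.strkok/ — violates constraint 3: syllable 2 onset /strk/ has 4 consonants (> 3) → not permitted
/ftjer.kowr/ — violates constraint 4: syllable 2 coda /wr/ has 2 consonants (> 1) → not permitted
/sor/ — violates constraint 1: word begins with /s/ → not permitted
Permitted: /fpgi/ → 1.

1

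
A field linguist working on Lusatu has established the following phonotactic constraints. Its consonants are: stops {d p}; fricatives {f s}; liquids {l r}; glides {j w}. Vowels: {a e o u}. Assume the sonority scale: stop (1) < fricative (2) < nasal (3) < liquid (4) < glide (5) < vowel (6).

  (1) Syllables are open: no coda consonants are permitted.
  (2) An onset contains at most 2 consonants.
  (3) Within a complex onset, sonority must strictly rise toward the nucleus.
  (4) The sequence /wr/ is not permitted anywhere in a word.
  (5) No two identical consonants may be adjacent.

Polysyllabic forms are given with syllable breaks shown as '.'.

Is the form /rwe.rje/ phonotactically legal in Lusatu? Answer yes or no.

/rwe.rje/ — σ1 onset /rw/ (4→5 rises), coda /∅/ ok; σ2 onset /rj/ (4→5 rises), coda /∅/ ok → phonotactically legal

yes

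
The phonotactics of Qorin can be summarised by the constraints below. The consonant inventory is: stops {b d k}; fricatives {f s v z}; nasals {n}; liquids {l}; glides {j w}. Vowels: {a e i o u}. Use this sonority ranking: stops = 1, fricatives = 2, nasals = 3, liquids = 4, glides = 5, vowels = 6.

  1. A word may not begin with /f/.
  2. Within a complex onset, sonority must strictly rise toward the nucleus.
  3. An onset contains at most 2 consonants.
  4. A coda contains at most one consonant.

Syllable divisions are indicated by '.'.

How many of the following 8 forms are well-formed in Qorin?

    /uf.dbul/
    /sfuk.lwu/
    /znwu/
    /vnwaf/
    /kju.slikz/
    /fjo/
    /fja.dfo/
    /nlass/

0

/uf.dbul/ — violates constraint 2: syllable 2 onset /db/: /d/ (stop, 1) → /b/ (stop, 1) does not rise → ill-formed
/sfuk.lwu/ — violates constraint 2: syllable 1 onset /sf/: /s/ (fricative, 2) → /f/ (fricative, 2) does not rise → ill-formed
/znwu/ — violates constraint 3: syllable 1 onset /znw/ has 3 consonants (> 2) → ill-formed
/vnwaf/ — violates constraint 3: syllable 1 onset /vnw/ has 3 consonants (> 2) → ill-formed
/kju.slikz/ — violates constraint 4: syllable 2 coda /kz/ has 2 consonants (> 1) → ill-formed
/fjo/ — violates constraint 1: word begins with /f/ → ill-formed
/fja.dfo/ — violates constraint 1: word begins with /f/ → ill-formed
/nlass/ — violates constraint 4: syllable 1 coda /ss/ has 2 consonants (> 1) → ill-formed
No form is well-formed → 0.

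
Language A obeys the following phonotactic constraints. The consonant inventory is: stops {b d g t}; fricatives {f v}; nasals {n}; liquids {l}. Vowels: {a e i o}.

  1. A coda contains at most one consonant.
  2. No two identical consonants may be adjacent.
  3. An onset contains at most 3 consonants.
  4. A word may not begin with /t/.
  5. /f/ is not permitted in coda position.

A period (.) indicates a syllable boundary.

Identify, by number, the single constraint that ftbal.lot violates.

ftbal.lot: adjacent identical consonants /ll/.
This is a violation of constraint 2: "No two identical consonants may be adjacent."
The remaining constraints (1, 3, 4, 5) are satisfied.

2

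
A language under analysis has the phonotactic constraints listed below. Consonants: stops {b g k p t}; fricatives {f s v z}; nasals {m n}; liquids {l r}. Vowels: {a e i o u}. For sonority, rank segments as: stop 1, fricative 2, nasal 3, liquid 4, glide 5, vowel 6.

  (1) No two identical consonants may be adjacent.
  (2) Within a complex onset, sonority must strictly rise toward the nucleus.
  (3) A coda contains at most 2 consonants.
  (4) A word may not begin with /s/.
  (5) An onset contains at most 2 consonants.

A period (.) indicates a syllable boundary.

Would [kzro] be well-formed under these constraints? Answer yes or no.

[kzro] — violates constraint 5: syllable 1 onset /kzr/ has 3 consonants (> 2) → ill-formed

no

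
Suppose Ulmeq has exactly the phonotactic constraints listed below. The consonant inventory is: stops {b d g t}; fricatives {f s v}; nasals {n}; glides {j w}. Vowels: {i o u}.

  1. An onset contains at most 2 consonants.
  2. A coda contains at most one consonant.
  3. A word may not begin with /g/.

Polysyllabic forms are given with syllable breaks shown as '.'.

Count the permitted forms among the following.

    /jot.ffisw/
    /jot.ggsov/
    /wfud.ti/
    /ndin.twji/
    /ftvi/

/jot.ffisw/ — violates constraint 2: syllable 2 coda /sw/ has 2 consonants (> 1) → not permitted
/jot.ggsov/ — violates constraint 1: syllable 2 onset /ggs/ has 3 consonants (> 2) → not permitted
/wfud.ti/ — σ1 onset /wf/ (2C), coda /d/ ok; σ2 onset /t/, coda /∅/ ok → permitted
/ndin.twji/ — violates constraint 1: syllable 2 onset /twj/ has 3 consonants (> 2) → not permitted
/ftvi/ — violates constraint 1: syllable 1 onset /ftv/ has 3 consonants (> 2) → not permitted
Permitted: /wfud.ti/ → 1.

1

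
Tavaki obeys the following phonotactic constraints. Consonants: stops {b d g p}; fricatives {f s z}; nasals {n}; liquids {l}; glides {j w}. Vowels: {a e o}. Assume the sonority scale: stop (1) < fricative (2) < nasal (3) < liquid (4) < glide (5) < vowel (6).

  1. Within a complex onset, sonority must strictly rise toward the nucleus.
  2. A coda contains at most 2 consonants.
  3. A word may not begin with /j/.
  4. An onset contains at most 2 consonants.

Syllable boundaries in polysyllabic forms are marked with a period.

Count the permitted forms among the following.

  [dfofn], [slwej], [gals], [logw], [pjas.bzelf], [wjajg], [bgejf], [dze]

5

[dfofn] — σ1 onset /df/ (1→2 rises), coda /fn/ (2C) ok → permitted
[slwej] — violates constraint 4: syllable 1 onset /slw/ has 3 consonants (> 2) → not permitted
[gals] — σ1 onset /g/, coda /ls/ (2C) ok → permitted
[logw] — σ1 onset /l/, coda /gw/ (2C) ok → permitted
[pjas.bzelf] — σ1 onset /pj/ (1→5 rises), coda /s/ ok; σ2 onset /bz/ (1→2 rises), coda /lf/ (2C) ok → permitted
[wjajg] — violates constraint 1: syllable 1 onset /wj/: /w/ (glide, 5) → /j/ (glide, 5) does not rise → not permitted
[bgejf] — violates constraint 1: syllable 1 onset /bg/: /b/ (stop, 1) → /g/ (stop, 1) does not rise → not permitted
[dze] — σ1 onset /dz/ (1→2 rises), coda /∅/ ok → permitted
Permitted: [dfofn], [gals], [logw], [pjas.bzelf], [dze] → 5.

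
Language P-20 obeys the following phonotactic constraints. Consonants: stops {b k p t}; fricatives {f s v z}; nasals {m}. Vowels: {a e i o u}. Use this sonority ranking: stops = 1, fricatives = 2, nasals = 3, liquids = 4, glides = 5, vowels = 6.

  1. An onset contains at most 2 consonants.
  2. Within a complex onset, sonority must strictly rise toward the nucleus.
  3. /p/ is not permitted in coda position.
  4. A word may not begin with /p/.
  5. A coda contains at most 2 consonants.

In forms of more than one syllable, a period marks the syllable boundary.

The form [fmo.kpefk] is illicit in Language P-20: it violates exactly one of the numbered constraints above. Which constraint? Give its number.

2

[fmo.kpefk]: syllable 2 onset /kp/: /k/ (stop, 1) → /p/ (stop, 1) does not rise.
This is a violation of constraint 2: "Within a complex onset, sonority must strictly rise toward the nucleus."
The remaining constraints (1, 3, 4, 5) are satisfied.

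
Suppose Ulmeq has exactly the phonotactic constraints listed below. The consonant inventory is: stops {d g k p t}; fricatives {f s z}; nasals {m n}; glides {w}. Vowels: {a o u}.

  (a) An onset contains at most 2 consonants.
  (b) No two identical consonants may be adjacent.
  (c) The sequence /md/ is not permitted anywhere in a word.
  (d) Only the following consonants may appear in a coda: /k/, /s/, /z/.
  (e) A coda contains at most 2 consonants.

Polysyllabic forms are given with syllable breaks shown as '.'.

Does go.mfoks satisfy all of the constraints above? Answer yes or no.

yes

go.mfoks — σ1 onset /g/, coda /∅/ ok; σ2 onset /mf/ (2C), coda /ks/ (2C) ok → well-formed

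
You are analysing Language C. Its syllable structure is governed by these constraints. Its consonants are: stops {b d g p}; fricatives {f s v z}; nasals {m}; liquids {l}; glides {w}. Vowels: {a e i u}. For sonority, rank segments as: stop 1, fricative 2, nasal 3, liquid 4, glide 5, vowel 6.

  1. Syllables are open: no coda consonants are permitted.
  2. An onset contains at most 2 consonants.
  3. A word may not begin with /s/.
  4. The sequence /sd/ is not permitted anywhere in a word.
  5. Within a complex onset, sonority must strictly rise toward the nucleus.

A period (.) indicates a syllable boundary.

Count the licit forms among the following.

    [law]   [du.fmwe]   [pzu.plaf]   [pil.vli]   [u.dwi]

1

[law] — violates constraint 1: syllable 1 coda /w/ has 1 consonant (> 0) → illicit
[du.fmwe] — violates constraint 2: syllable 2 onset /fmw/ has 3 consonants (> 2) → illicit
[pzu.plaf] — violates constraint 1: syllable 2 coda /f/ has 1 consonant (> 0) → illicit
[pil.vli] — violates constraint 1: syllable 1 coda /l/ has 1 consonant (> 0) → illicit
[u.dwi] — σ1 onset /∅/, coda /∅/ ok; σ2 onset /dw/ (1→5 rises), coda /∅/ ok → licit
Licit: [u.dwi] → 1.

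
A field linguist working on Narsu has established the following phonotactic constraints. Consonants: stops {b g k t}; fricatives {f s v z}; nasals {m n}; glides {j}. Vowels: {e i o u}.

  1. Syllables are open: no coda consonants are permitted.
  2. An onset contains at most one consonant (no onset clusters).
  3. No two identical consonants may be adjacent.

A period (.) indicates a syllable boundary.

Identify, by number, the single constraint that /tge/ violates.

2

/tge/: syllable 1 onset /tg/ has 2 consonants (> 1).
This is a violation of constraint 2: "An onset contains at most one consonant (no onset clusters)."
The remaining constraints (1, 3) are satisfied.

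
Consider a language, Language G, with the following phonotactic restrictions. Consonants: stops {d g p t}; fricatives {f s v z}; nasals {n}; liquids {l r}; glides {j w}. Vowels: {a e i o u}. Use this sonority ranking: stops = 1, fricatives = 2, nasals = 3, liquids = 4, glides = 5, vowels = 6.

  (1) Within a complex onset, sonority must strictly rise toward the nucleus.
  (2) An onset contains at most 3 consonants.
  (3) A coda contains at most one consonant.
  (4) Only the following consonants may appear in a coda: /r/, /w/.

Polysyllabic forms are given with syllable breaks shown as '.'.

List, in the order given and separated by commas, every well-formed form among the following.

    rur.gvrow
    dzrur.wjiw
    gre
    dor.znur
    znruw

rur.gvrow, gre, dor.znur, znruw

rur.gvrow — σ1 onset /r/, coda /r/ ok; σ2 onset /gvr/ (1→2→4 rises), coda /w/ ok → well-formed
dzrur.wjiw — violates constraint 1: syllable 2 onset /wj/: /w/ (glide, 5) → /j/ (glide, 5) does not rise → ill-formed
gre — σ1 onset /gr/ (1→4 rises), coda /∅/ ok → well-formed
dor.znur — σ1 onset /d/, coda /r/ ok; σ2 onset /zn/ (2→3 rises), coda /r/ ok → well-formed
znruw — σ1 onset /znr/ (2→3→4 rises), coda /w/ ok → well-formed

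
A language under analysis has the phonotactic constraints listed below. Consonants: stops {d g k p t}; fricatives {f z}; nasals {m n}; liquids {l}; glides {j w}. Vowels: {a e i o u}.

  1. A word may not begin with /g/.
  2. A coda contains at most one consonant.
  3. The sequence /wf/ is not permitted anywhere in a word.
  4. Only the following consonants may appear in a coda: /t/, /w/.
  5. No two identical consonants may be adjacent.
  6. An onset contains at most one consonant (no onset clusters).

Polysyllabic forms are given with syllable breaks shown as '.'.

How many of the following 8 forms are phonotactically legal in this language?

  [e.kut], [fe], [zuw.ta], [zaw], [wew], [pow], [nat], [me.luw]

[e.kut] — σ1 onset /∅/, coda /∅/ ok; σ2 onset /k/, coda /t/ ok → phonotactically legal
[fe] — σ1 onset /f/, coda /∅/ ok → phonotactically legal
[zuw.ta] — σ1 onset /z/, coda /w/ ok; σ2 onset /t/, coda /∅/ ok → phonotactically legal
[zaw] — σ1 onset /z/, coda /w/ ok → phonotactically legal
[wew] — σ1 onset /w/, coda /w/ ok → phonotactically legal
[pow] — σ1 onset /p/, coda /w/ ok → phonotactically legal
[nat] — σ1 onset /n/, coda /t/ ok → phonotactically legal
[me.luw] — σ1 onset /m/, coda /∅/ ok; σ2 onset /l/, coda /w/ ok → phonotactically legal
Phonotactically legal: [e.kut], [fe], [zuw.ta], [zaw], [wew], [pow], [nat], [me.luw] → 8.

8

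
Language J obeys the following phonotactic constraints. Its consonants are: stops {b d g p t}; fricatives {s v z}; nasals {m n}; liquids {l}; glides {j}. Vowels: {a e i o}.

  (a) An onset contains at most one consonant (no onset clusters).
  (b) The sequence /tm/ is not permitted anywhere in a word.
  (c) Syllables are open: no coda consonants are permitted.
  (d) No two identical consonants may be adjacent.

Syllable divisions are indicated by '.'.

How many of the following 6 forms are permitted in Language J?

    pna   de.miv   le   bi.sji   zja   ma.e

pna — violates constraint (a): syllable 1 onset /pn/ has 2 consonants (> 1) → not permitted
de.miv — violates constraint (c): syllable 2 coda /v/ has 1 consonant (> 0) → not permitted
le — σ1 onset /l/, coda /∅/ ok → permitted
bi.sji — violates constraint (a): syllable 2 onset /sj/ has 2 consonants (> 1) → not permitted
zja — violates constraint (a): syllable 1 onset /zj/ has 2 consonants (> 1) → not permitted
ma.e — σ1 onset /m/, coda /∅/ ok; σ2 onset /∅/, coda /∅/ ok → permitted
Permitted: le, ma.e → 2.

2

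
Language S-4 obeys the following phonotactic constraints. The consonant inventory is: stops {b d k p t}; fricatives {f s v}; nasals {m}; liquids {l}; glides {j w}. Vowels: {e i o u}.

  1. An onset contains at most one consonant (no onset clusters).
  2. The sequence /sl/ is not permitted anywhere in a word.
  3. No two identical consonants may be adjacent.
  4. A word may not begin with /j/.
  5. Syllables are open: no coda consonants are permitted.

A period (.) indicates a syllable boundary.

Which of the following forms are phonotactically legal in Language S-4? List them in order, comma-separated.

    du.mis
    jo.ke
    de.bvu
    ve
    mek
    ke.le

ve, ke.le

du.mis — violates constraint 5: syllable 2 coda /s/ has 1 consonant (> 0) → phonotactically illegal
jo.ke — violates constraint 4: word begins with /j/ → phonotactically illegal
de.bvu — violates constraint 1: syllable 2 onset /bv/ has 2 consonants (> 1) → phonotactically illegal
ve — σ1 onset /v/, coda /∅/ ok → phonotactically legal
mek — violates constraint 5: syllable 1 coda /k/ has 1 consonant (> 0) → phonotactically illegal
ke.le — σ1 onset /k/, coda /∅/ ok; σ2 onset /l/, coda /∅/ ok → phonotactically legal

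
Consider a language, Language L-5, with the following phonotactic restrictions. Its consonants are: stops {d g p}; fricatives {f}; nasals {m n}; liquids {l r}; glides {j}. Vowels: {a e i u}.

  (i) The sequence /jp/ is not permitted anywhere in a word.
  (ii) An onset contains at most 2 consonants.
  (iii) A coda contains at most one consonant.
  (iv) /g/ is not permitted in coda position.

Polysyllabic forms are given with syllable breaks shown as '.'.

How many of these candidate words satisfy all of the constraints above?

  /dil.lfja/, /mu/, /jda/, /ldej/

3

/dil.lfja/ — violates constraint (ii): syllable 2 onset /lfj/ has 3 consonants (> 2) → ill-formed
/mu/ — σ1 onset /m/, coda /∅/ ok → well-formed
/jda/ — σ1 onset /jd/ (2C), coda /∅/ ok → well-formed
/ldej/ — σ1 onset /ld/ (2C), coda /j/ ok → well-formed
Well-formed: /mu/, /jda/, /ldej/ → 3.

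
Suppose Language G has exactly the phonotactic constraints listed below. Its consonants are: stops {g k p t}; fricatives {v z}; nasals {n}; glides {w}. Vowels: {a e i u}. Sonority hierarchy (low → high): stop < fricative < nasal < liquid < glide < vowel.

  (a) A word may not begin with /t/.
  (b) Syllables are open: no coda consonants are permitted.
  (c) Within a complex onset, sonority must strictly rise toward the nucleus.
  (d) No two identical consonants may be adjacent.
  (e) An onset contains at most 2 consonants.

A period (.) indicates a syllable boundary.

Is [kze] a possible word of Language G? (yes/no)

yes

[kze] — σ1 onset /kz/ (1→2 rises), coda /∅/ ok → licit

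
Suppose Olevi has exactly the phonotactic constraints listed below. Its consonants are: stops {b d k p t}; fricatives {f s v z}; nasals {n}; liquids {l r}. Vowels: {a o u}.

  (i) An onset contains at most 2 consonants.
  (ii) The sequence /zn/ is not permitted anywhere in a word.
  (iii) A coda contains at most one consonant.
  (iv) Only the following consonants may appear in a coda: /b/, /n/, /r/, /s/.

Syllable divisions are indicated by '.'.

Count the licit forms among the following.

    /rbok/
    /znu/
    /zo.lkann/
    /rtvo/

/rbok/ — violates constraint (iv): syllable 1 coda contains /k/, which is not a licensed coda consonant → illicit
/znu/ — violates constraint (ii): contains banned sequence /zn/ → illicit
/zo.lkann/ — violates constraint (iii): syllable 2 coda /nn/ has 2 consonants (> 1) → illicit
/rtvo/ — violates constraint (i): syllable 1 onset /rtv/ has 3 consonants (> 2) → illicit
No form is licit → 0.

0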